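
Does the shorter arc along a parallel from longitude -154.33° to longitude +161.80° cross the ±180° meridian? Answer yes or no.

Naïve |161.80 − -154.33| = 316.13° > 180°, so the shorter arc goes the other way round — across 180°.
Signed shortest Δλ = ((161.80 − -154.33 + 180) mod 360) − 180 = -43.87°.
Going west by 43.87° from -154.33° passes through 180° before reaching +161.80°.

Yes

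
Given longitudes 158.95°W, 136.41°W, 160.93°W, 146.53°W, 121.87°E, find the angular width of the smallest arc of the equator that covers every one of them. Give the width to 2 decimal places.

Sort the longitudes: -160.93°, -158.95°, -146.53°, -136.41°, +121.87°.
Eastward gaps between consecutive values (wrapping around): 1.98°, 12.42°, 10.12°, 258.28°, 77.20°.
Largest gap = 258.28° ⇒ minimal covering band is its complement: 360° − 258.28° = 101.72°.
Band runs from +121.87° eastward to -136.41°, crossing the antimeridian.

101.72°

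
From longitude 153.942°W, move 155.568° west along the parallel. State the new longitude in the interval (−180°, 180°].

Start at -153.942°; shift −155.568° → -309.510°.
-309.510° lies outside (−180°, 180°]; add 360° → +50.490°.

50.490°E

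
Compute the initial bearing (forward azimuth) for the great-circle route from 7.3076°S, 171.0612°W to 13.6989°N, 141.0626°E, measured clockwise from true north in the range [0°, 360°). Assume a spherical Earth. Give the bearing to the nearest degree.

Δλ = 141.0626 − -171.0612 = 312.1238°; wrapped into (−180°, 180°]: -47.8762°.
θ = atan2( sin Δλ · cos φ₂ , cos φ₁ · sin φ₂ − sin φ₁ · cos φ₂ · cos Δλ )
  = atan2(-0.72060, 0.31778) = -66.203° → normalised to [0°, 360°): 293.797°.

294°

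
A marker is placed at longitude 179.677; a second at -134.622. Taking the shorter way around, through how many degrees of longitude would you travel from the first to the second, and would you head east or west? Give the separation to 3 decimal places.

Raw difference: -134.622 − 179.677 = -314.299°.
Normalise into (−180°, 180°]: -314.299° + 360° = 45.701°.
Positive ⇒ the second point lies to the east; separation 45.701°.

45.701° east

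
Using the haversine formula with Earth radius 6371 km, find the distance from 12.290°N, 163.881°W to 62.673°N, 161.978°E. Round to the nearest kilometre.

6218 km

Δλ = 161.978 − -163.881 = 325.859°; wrapped into (−180°, 180°]: -34.141°.
Δφ = 62.673 − 12.290 = 50.383°.
a = sin²(Δφ/2) + cos φ₁ · cos φ₂ · sin²(Δλ/2) = 0.219825.
c = 2·atan2(√a, √(1−a)) = 0.97599 rad → d = 6371·c ≈ 6218.02 km.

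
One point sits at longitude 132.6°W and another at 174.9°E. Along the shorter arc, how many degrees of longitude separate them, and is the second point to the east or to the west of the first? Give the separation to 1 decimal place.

Raw difference: 174.9 − -132.6 = 307.5°.
Normalise into (−180°, 180°]: 307.5° − 360° = -52.5°.
Negative ⇒ the second point lies to the west; separation 52.5°.

52.5° west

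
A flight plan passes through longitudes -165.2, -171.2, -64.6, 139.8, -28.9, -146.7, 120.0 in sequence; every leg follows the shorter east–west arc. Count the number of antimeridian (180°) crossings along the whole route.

2

Leg 1: -165.2° → -171.2°, shortest Δλ = -6.0° (west) — does not cross 180°.
Leg 2: -171.2° → -64.6°, shortest Δλ = 106.6° (east) — does not cross 180°.
Leg 3: -64.6° → +139.8°, shortest Δλ = -155.6° (west) — crosses 180°.
Leg 4: +139.8° → -28.9°, shortest Δλ = -168.7° (west) — does not cross 180°.
Leg 5: -28.9° → -146.7°, shortest Δλ = -117.8° (west) — does not cross 180°.
Leg 6: -146.7° → +120.0°, shortest Δλ = -93.3° (west) — crosses 180°.
Total crossings: 2.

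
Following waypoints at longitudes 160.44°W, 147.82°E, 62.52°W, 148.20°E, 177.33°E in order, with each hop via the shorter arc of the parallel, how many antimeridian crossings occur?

3

Leg 1: -160.44° → +147.82°, shortest Δλ = -51.74° (west) — crosses 180°.
Leg 2: +147.82° → -62.52°, shortest Δλ = 149.66° (east) — crosses 180°.
Leg 3: -62.52° → +148.20°, shortest Δλ = -149.28° (west) — crosses 180°.
Leg 4: +148.20° → +177.33°, shortest Δλ = 29.13° (east) — does not cross 180°.
Total crossings: 3.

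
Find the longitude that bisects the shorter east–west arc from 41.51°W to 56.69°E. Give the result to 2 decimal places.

7.59°E

Signed shortest Δλ from -41.51° to +56.69° is +98.20°.
Midpoint longitude = -41.51° + (+98.20°)/2 = -41.51° + 49.10° = +7.59°.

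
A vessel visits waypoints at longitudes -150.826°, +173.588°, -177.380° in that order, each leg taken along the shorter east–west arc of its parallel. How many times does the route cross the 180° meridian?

2

Leg 1: -150.826° → +173.588°, shortest Δλ = -35.586° (west) — crosses 180°.
Leg 2: +173.588° → -177.380°, shortest Δλ = 9.032° (east) — crosses 180°.
Total crossings: 2.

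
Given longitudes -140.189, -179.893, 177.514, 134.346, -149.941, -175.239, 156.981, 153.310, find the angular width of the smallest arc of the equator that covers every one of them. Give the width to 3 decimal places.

Sort the longitudes: -179.893°, -175.239°, -149.941°, -140.189°, +134.346°, +153.310°, +156.981°, +177.514°.
Eastward gaps between consecutive values (wrapping around): 4.654°, 25.298°, 9.752°, 274.535°, 18.964°, 3.671°, 20.533°, 2.593°.
Largest gap = 274.535° ⇒ minimal covering band is its complement: 360° − 274.535° = 85.465°.
Band runs from +134.346° eastward to -140.189°, crossing the antimeridian.

85.465°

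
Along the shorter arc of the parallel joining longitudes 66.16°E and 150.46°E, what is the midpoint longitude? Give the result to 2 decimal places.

108.31°E

Signed shortest Δλ from +66.16° to +150.46° is +84.30°.
Midpoint longitude = +66.16° + (+84.30°)/2 = +66.16° + 42.15° = +108.31°.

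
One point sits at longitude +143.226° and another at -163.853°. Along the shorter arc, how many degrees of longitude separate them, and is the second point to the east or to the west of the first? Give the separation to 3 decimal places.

52.921° east

Raw difference: -163.853 − 143.226 = -307.079°.
Normalise into (−180°, 180°]: -307.079° + 360° = 52.921°.
Positive ⇒ the second point lies to the east; separation 52.921°.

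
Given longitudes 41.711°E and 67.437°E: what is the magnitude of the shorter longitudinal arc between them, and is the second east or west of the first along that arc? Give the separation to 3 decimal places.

25.726° east

Raw difference: 67.437 − 41.711 = 25.726°.
Normalise into (−180°, 180°]: 25.726° stays 25.726°.
Positive ⇒ the second point lies to the east; separation 25.726°.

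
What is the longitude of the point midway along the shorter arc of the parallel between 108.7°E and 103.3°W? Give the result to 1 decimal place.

Signed shortest Δλ from +108.7° to -103.3° is +148.0°.
Midpoint longitude = +108.7° + (+148.0°)/2 = +108.7° + 74.0° = +182.7°.
Normalise into (−180°, 180°]: -177.3°.
(The naïve average (+108.7 + -103.3)/2 = 2.7° is on the wrong side of the globe.)

177.3°W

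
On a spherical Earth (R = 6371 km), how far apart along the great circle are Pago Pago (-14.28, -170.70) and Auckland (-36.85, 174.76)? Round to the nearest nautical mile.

Δλ = 174.76 − -170.70 = 345.46°; wrapped into (−180°, 180°]: -14.54°.
Δφ = -36.85 − -14.28 = -22.57°.
a = sin²(Δφ/2) + cos φ₁ · cos φ₂ · sin²(Δλ/2) = 0.050713.
c = 2·atan2(√a, √(1−a)) = 0.45429 rad → d = 6371·c ≈ 2894.26 km ≈ 1562.77 nmi.

1563 nmi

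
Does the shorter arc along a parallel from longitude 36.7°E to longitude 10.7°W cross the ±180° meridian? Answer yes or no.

Signed shortest Δλ = ((-10.7 − 36.7 + 180) mod 360) − 180 = -47.4°.
Going west by 47.4° from +36.7° reaches -10.7° without touching 180°.

No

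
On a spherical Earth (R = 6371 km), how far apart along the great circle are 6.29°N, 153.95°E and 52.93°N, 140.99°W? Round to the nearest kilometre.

Δλ = -140.99 − 153.95 = -294.94°; wrapped into (−180°, 180°]: 65.06°.
Δφ = 52.93 − 6.29 = 46.64°.
a = sin²(Δφ/2) + cos φ₁ · cos φ₂ · sin²(Δλ/2) = 0.329967.
c = 2·atan2(√a, √(1−a)) = 1.22381 rad → d = 6371·c ≈ 7796.89 km.

7797 km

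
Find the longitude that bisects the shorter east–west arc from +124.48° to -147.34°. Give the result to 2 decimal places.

Signed shortest Δλ from +124.48° to -147.34° is +88.18°.
Midpoint longitude = +124.48° + (+88.18°)/2 = +124.48° + 44.09° = +168.57°.
(The naïve average (+124.48 + -147.34)/2 = -11.43° is on the wrong side of the globe.)

+168.57°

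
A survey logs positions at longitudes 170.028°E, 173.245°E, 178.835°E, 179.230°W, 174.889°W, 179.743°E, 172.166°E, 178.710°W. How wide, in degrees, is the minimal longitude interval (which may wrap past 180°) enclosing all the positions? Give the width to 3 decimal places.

Sort the longitudes: -179.230°, -178.710°, -174.889°, +170.028°, +172.166°, +173.245°, +178.835°, +179.743°.
Eastward gaps between consecutive values (wrapping around): 0.520°, 3.821°, 344.917°, 2.138°, 1.079°, 5.590°, 0.908°, 1.027°.
Largest gap = 344.917° ⇒ minimal covering band is its complement: 360° − 344.917° = 15.083°.
Band runs from +170.028° eastward to -174.889°, crossing the antimeridian.

15.083°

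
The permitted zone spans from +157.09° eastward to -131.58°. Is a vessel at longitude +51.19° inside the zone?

No

Band width going east from +157.09° to -131.58°: ((-131.58 − 157.09) mod 360) = 71.33°.
Offset of +51.19° east of the west edge: ((51.19 − 157.09) mod 360) = 254.10°.
254.10° > 71.33° ⇒ outside.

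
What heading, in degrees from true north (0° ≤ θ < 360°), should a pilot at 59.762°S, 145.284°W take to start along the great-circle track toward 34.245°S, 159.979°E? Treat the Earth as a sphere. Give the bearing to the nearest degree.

281°

Δλ = 159.979 − -145.284 = 305.263°; wrapped into (−180°, 180°]: -54.737°.
θ = atan2( sin Δλ · cos φ₂ , cos φ₁ · sin φ₂ − sin φ₁ · cos φ₂ · cos Δλ )
  = atan2(-0.67496, 0.12892) = -79.186° → normalised to [0°, 360°): 280.814°.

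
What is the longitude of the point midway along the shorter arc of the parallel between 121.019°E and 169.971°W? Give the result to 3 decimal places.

Signed shortest Δλ from +121.019° to -169.971° is +69.010°.
Midpoint longitude = +121.019° + (+69.010°)/2 = +121.019° + 34.505° = +155.524°.
(The naïve average (+121.019 + -169.971)/2 = -24.476° is on the wrong side of the globe.)

155.524°E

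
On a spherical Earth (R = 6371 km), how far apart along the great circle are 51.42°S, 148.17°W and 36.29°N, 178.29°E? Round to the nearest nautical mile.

5554 nmi

Δλ = 178.29 − -148.17 = 326.46°; wrapped into (−180°, 180°]: -33.54°.
Δφ = 36.29 − -51.42 = 87.71°.
a = sin²(Δφ/2) + cos φ₁ · cos φ₂ · sin²(Δλ/2) = 0.521867.
c = 2·atan2(√a, √(1−a)) = 1.61454 rad → d = 6371·c ≈ 10286.26 km ≈ 5554.13 nmi.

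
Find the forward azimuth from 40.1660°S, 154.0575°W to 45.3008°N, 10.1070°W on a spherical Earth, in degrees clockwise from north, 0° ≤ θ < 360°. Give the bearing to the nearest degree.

Δλ = -10.1070 − -154.0575 = 143.9505°.
θ = atan2( sin Δλ · cos φ₂ , cos φ₁ · sin φ₂ − sin φ₁ · cos φ₂ · cos Δλ )
  = atan2(0.41393, 0.17638) = 66.921° → normalised to [0°, 360°): 66.921°.

67°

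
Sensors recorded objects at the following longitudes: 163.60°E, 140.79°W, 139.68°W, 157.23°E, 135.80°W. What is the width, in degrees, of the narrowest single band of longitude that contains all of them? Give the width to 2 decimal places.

Sort the longitudes: -140.79°, -139.68°, -135.80°, +157.23°, +163.60°.
Eastward gaps between consecutive values (wrapping around): 1.11°, 3.88°, 293.03°, 6.37°, 55.61°.
Largest gap = 293.03° ⇒ minimal covering band is its complement: 360° − 293.03° = 66.97°.
Band runs from +157.23° eastward to -135.80°, crossing the antimeridian.

66.97°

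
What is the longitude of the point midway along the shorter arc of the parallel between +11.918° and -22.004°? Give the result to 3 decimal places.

-5.043°

Signed shortest Δλ from +11.918° to -22.004° is -33.922°.
Midpoint longitude = +11.918° + (-33.922°)/2 = +11.918° − 16.961° = -5.043°.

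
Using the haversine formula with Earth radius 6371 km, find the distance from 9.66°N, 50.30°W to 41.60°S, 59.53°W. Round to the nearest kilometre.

Δλ = -59.53 − -50.30 = -9.23°.
Δφ = -41.60 − 9.66 = -51.26°.
a = sin²(Δφ/2) + cos φ₁ · cos φ₂ · sin²(Δλ/2) = 0.191879.
c = 2·atan2(√a, √(1−a)) = 0.90683 rad → d = 6371·c ≈ 5777.44 km.

5777 km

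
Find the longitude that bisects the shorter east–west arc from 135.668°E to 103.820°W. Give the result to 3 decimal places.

Signed shortest Δλ from +135.668° to -103.820° is +120.512°.
Midpoint longitude = +135.668° + (+120.512°)/2 = +135.668° + 60.256° = +195.924°.
Normalise into (−180°, 180°]: -164.076°.
(The naïve average (+135.668 + -103.820)/2 = 15.924° is on the wrong side of the globe.)

164.076°W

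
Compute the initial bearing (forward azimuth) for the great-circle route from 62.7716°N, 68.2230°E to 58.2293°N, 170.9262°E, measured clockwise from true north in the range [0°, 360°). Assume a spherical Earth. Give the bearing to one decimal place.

Δλ = 170.9262 − 68.2230 = 102.7032°.
θ = atan2( sin Δλ · cos φ₂ , cos φ₁ · sin φ₂ − sin φ₁ · cos φ₂ · cos Δλ )
  = atan2(0.51363, 0.49193) = 46.236° → normalised to [0°, 360°): 46.236°.

46.2°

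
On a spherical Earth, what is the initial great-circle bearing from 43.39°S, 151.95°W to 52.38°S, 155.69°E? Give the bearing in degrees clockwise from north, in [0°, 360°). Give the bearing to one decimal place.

236.5°

Δλ = 155.69 − -151.95 = 307.64°; wrapped into (−180°, 180°]: -52.36°.
θ = atan2( sin Δλ · cos φ₂ , cos φ₁ · sin φ₂ − sin φ₁ · cos φ₂ · cos Δλ )
  = atan2(-0.48337, -0.31951) = -123.465° → normalised to [0°, 360°): 236.535°.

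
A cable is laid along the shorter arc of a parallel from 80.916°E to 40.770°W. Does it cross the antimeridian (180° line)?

No

Signed shortest Δλ = ((-40.770 − 80.916 + 180) mod 360) − 180 = -121.686°.
Going west by 121.686° from +80.916° reaches -40.770° without touching 180°.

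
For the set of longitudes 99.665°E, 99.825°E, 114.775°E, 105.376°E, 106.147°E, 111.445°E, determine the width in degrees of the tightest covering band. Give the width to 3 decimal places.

15.110°

Sort the longitudes: +99.665°, +99.825°, +105.376°, +106.147°, +111.445°, +114.775°.
Eastward gaps between consecutive values (wrapping around): 0.160°, 5.551°, 0.771°, 5.298°, 3.330°, 344.890°.
Largest gap = 344.890° ⇒ minimal covering band is its complement: 360° − 344.890° = 15.110°.
Band runs from +99.665° eastward to +114.775°.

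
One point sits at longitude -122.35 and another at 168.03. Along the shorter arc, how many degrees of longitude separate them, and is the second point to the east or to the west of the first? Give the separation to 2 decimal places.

69.62° west

Raw difference: 168.03 − -122.35 = 290.38°.
Normalise into (−180°, 180°]: 290.38° − 360° = -69.62°.
Negative ⇒ the second point lies to the west; separation 69.62°.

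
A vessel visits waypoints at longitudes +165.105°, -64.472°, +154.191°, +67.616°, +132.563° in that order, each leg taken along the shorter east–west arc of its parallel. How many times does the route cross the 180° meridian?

Leg 1: +165.105° → -64.472°, shortest Δλ = 130.423° (east) — crosses 180°.
Leg 2: -64.472° → +154.191°, shortest Δλ = -141.337° (west) — crosses 180°.
Leg 3: +154.191° → +67.616°, shortest Δλ = -86.575° (west) — does not cross 180°.
Leg 4: +67.616° → +132.563°, shortest Δλ = 64.947° (east) — does not cross 180°.
Total crossings: 2.

2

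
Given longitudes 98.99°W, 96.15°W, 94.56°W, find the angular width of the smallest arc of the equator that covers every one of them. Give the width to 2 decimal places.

4.43°

Sort the longitudes: -98.99°, -96.15°, -94.56°.
Eastward gaps between consecutive values (wrapping around): 2.84°, 1.59°, 355.57°.
Largest gap = 355.57° ⇒ minimal covering band is its complement: 360° − 355.57° = 4.43°.
Band runs from -98.99° eastward to -94.56°.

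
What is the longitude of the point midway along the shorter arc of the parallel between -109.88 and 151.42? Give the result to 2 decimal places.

-159.23°

Signed shortest Δλ from -109.88° to +151.42° is -98.70°.
Midpoint longitude = -109.88° + (-98.70°)/2 = -109.88° − 49.35° = -159.23°.
(The naïve average (-109.88 + +151.42)/2 = 20.77° is on the wrong side of the globe.)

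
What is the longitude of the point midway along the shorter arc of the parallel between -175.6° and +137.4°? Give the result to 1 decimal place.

+160.9°

Signed shortest Δλ from -175.6° to +137.4° is -47.0°.
Midpoint longitude = -175.6° + (-47.0°)/2 = -175.6° − 23.5° = -199.1°.
Normalise into (−180°, 180°]: +160.9°.
(The naïve average (-175.6 + +137.4)/2 = -19.1° is on the wrong side of the globe.)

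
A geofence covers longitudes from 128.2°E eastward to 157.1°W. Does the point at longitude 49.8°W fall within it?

Band width going east from +128.2° to -157.1°: ((-157.1 − 128.2) mod 360) = 74.7°.
Offset of -49.8° east of the west edge: ((-49.8 − 128.2) mod 360) = 182.0°.
182.0° > 74.7° ⇒ outside.

No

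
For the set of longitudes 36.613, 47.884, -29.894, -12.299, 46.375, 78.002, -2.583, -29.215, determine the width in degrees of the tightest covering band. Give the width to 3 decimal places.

107.896°

Sort the longitudes: -29.894°, -29.215°, -12.299°, -2.583°, +36.613°, +46.375°, +47.884°, +78.002°.
Eastward gaps between consecutive values (wrapping around): 0.679°, 16.916°, 9.716°, 39.196°, 9.762°, 1.509°, 30.118°, 252.104°.
Largest gap = 252.104° ⇒ minimal covering band is its complement: 360° − 252.104° = 107.896°.
Band runs from -29.894° eastward to +78.002°.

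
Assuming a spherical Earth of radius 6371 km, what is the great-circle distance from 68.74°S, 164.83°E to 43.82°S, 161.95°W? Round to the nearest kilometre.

Δλ = -161.95 − 164.83 = -326.78°; wrapped into (−180°, 180°]: 33.22°.
Δφ = -43.82 − -68.74 = 24.92°.
a = sin²(Δφ/2) + cos φ₁ · cos φ₂ · sin²(Δλ/2) = 0.067930.
c = 2·atan2(√a, √(1−a)) = 0.52736 rad → d = 6371·c ≈ 3359.78 km.

3360 km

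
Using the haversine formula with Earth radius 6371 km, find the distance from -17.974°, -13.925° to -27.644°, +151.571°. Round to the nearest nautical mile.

7941 nmi

Δλ = 151.571 − -13.925 = 165.496°.
Δφ = -27.644 − -17.974 = -9.670°.
a = sin²(Δφ/2) + cos φ₁ · cos φ₂ · sin²(Δλ/2) = 0.836292.
c = 2·atan2(√a, √(1−a)) = 2.30849 rad → d = 6371·c ≈ 14707.41 km ≈ 7941.36 nmi.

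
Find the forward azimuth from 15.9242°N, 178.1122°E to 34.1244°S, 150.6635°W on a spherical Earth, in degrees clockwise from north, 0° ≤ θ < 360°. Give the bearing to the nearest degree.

Δλ = -150.6635 − 178.1122 = -328.7757°; wrapped into (−180°, 180°]: 31.2243°.
θ = atan2( sin Δλ · cos φ₂ , cos φ₁ · sin φ₂ − sin φ₁ · cos φ₂ · cos Δλ )
  = atan2(0.42913, -0.73369) = 149.677° → normalised to [0°, 360°): 149.677°.

150°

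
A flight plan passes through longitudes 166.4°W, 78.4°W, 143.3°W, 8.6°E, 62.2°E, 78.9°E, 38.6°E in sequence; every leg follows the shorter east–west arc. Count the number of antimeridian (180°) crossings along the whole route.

0

Leg 1: -166.4° → -78.4°, shortest Δλ = 88.0° (east) — does not cross 180°.
Leg 2: -78.4° → -143.3°, shortest Δλ = -64.9° (west) — does not cross 180°.
Leg 3: -143.3° → +8.6°, shortest Δλ = 151.9° (east) — does not cross 180°.
Leg 4: +8.6° → +62.2°, shortest Δλ = 53.6° (east) — does not cross 180°.
Leg 5: +62.2° → +78.9°, shortest Δλ = 16.7° (east) — does not cross 180°.
Leg 6: +78.9° → +38.6°, shortest Δλ = -40.3° (west) — does not cross 180°.
Total crossings: 0.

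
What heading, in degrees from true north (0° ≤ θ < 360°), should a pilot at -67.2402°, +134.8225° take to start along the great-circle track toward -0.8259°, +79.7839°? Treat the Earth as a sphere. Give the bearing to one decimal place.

302.5°

Δλ = 79.7839 − 134.8225 = -55.0386°.
θ = atan2( sin Δλ · cos φ₂ , cos φ₁ · sin φ₂ − sin φ₁ · cos φ₂ · cos Δλ )
  = atan2(-0.81945, 0.52277) = -57.464° → normalised to [0°, 360°): 302.536°.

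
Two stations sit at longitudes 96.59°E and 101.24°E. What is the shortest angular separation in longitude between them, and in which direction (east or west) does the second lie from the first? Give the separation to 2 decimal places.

Raw difference: 101.24 − 96.59 = 4.65°.
Normalise into (−180°, 180°]: 4.65° stays 4.65°.
Positive ⇒ the second point lies to the east; separation 4.65°.

4.65° east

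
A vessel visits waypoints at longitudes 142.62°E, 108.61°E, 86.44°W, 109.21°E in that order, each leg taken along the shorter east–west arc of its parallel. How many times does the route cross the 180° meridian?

Leg 1: +142.62° → +108.61°, shortest Δλ = -34.01° (west) — does not cross 180°.
Leg 2: +108.61° → -86.44°, shortest Δλ = 164.95° (east) — crosses 180°.
Leg 3: -86.44° → +109.21°, shortest Δλ = -164.35° (west) — crosses 180°.
Total crossings: 2.

2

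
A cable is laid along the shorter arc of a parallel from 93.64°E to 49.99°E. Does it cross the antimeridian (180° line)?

No

Signed shortest Δλ = ((49.99 − 93.64 + 180) mod 360) − 180 = -43.65°.
Going west by 43.65° from +93.64° reaches +49.99° without touching 180°.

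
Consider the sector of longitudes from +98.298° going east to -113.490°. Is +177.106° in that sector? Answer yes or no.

Band width going east from +98.298° to -113.490°: ((-113.490 − 98.298) mod 360) = 148.212°.
Offset of +177.106° east of the west edge: ((177.106 − 98.298) mod 360) = 78.808°.
78.808° ≤ 148.212° ⇒ inside.

Yes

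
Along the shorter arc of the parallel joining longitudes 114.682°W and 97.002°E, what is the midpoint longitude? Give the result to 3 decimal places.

171.160°E

Signed shortest Δλ from -114.682° to +97.002° is -148.316°.
Midpoint longitude = -114.682° + (-148.316°)/2 = -114.682° − 74.158° = -188.840°.
Normalise into (−180°, 180°]: +171.160°.
(The naïve average (-114.682 + +97.002)/2 = -8.84° is on the wrong side of the globe.)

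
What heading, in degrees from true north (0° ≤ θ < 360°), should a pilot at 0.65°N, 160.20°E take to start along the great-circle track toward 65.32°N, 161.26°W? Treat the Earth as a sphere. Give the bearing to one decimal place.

16.0°

Δλ = -161.26 − 160.20 = -321.46°; wrapped into (−180°, 180°]: 38.54°.
θ = atan2( sin Δλ · cos φ₂ , cos φ₁ · sin φ₂ − sin φ₁ · cos φ₂ · cos Δλ )
  = atan2(0.26016, 0.90489) = 16.040° → normalised to [0°, 360°): 16.040°.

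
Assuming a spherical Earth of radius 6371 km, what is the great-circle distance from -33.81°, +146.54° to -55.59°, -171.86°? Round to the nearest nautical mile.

2155 nmi

Δλ = -171.86 − 146.54 = -318.40°; wrapped into (−180°, 180°]: 41.60°.
Δφ = -55.59 − -33.81 = -21.78°.
a = sin²(Δφ/2) + cos φ₁ · cos φ₂ · sin²(Δλ/2) = 0.094902.
c = 2·atan2(√a, √(1−a)) = 0.62631 rad → d = 6371·c ≈ 3990.22 km ≈ 2154.55 nmi.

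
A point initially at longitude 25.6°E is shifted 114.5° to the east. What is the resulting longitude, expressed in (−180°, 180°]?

140.1°E

Start at +25.6°; shift +114.5° → +140.1°.
+140.1° already lies in (−180°, 180°].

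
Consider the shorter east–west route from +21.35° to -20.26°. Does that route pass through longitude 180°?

No

Signed shortest Δλ = ((-20.26 − 21.35 + 180) mod 360) − 180 = -41.61°.
Going west by 41.61° from +21.35° reaches -20.26° without touching 180°.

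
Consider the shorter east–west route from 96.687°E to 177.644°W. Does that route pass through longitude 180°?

Yes

Naïve |-177.644 − 96.687| = 274.331° > 180°, so the shorter arc goes the other way round — across 180°.
Signed shortest Δλ = ((-177.644 − 96.687 + 180) mod 360) − 180 = 85.669°.
Going east by 85.669° from +96.687° passes through 180° before reaching -177.644°.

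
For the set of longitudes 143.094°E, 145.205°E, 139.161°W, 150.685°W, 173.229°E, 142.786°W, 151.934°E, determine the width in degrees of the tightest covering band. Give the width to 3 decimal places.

77.745°

Sort the longitudes: -150.685°, -142.786°, -139.161°, +143.094°, +145.205°, +151.934°, +173.229°.
Eastward gaps between consecutive values (wrapping around): 7.899°, 3.625°, 282.255°, 2.111°, 6.729°, 21.295°, 36.086°.
Largest gap = 282.255° ⇒ minimal covering band is its complement: 360° − 282.255° = 77.745°.
Band runs from +143.094° eastward to -139.161°, crossing the antimeridian.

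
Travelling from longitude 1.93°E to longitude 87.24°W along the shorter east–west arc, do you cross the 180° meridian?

Signed shortest Δλ = ((-87.24 − 1.93 + 180) mod 360) − 180 = -89.17°.
Going west by 89.17° from +1.93° reaches -87.24° without touching 180°.

No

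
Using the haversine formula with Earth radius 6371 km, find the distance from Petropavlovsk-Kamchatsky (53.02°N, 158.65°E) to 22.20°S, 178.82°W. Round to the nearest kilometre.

Δλ = -178.82 − 158.65 = -337.47°; wrapped into (−180°, 180°]: 22.53°.
Δφ = -22.20 − 53.02 = -75.22°.
a = sin²(Δφ/2) + cos φ₁ · cos φ₂ · sin²(Δλ/2) = 0.393699.
c = 2·atan2(√a, √(1−a)) = 1.35656 rad → d = 6371·c ≈ 8642.64 km.

8643 km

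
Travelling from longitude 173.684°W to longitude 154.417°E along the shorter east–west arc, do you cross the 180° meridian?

Naïve |154.417 − -173.684| = 328.101° > 180°, so the shorter arc goes the other way round — across 180°.
Signed shortest Δλ = ((154.417 − -173.684 + 180) mod 360) − 180 = -31.899°.
Going west by 31.899° from -173.684° passes through 180° before reaching +154.417°.

Yes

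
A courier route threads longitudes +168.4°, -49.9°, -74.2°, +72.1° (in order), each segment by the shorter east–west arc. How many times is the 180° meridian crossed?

1

Leg 1: +168.4° → -49.9°, shortest Δλ = 141.7° (east) — crosses 180°.
Leg 2: -49.9° → -74.2°, shortest Δλ = -24.3° (west) — does not cross 180°.
Leg 3: -74.2° → +72.1°, shortest Δλ = 146.3° (east) — does not cross 180°.
Total crossings: 1.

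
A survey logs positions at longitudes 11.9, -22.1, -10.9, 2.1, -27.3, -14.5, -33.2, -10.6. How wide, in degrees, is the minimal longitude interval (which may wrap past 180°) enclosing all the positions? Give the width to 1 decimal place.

45.1°

Sort the longitudes: -33.2°, -27.3°, -22.1°, -14.5°, -10.9°, -10.6°, +2.1°, +11.9°.
Eastward gaps between consecutive values (wrapping around): 5.9°, 5.2°, 7.6°, 3.6°, 0.3°, 12.7°, 9.8°, 314.9°.
Largest gap = 314.9° ⇒ minimal covering band is its complement: 360° − 314.9° = 45.1°.
Band runs from -33.2° eastward to +11.9°.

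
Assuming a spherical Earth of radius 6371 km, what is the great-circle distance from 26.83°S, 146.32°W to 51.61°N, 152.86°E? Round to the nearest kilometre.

Δλ = 152.86 − -146.32 = 299.18°; wrapped into (−180°, 180°]: -60.82°.
Δφ = 51.61 − -26.83 = 78.44°.
a = sin²(Δφ/2) + cos φ₁ · cos φ₂ · sin²(Δλ/2) = 0.541791.
c = 2·atan2(√a, √(1−a)) = 1.65448 rad → d = 6371·c ≈ 10540.67 km.

10541 km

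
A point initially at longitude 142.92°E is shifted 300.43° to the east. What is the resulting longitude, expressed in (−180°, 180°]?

Start at +142.92°; shift +300.43° → +443.35°.
+443.35° lies outside (−180°, 180°]; subtract 360° → +83.35°.

83.35°E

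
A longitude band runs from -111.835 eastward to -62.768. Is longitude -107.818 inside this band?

Band width going east from -111.835° to -62.768°: ((-62.768 − -111.835) mod 360) = 49.067°.
Offset of -107.818° east of the west edge: ((-107.818 − -111.835) mod 360) = 4.017°.
4.017° ≤ 49.067° ⇒ inside.

Yes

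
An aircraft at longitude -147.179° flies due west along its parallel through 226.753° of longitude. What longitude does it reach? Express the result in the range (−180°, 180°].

-13.932°

Start at -147.179°; shift −226.753° → -373.932°.
-373.932° lies outside (−180°, 180°]; add 360° → -13.932°.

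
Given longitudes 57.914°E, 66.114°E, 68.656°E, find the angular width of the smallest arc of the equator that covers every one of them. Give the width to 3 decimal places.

Sort the longitudes: +57.914°, +66.114°, +68.656°.
Eastward gaps between consecutive values (wrapping around): 8.200°, 2.542°, 349.258°.
Largest gap = 349.258° ⇒ minimal covering band is its complement: 360° − 349.258° = 10.742°.
Band runs from +57.914° eastward to +68.656°.

10.742°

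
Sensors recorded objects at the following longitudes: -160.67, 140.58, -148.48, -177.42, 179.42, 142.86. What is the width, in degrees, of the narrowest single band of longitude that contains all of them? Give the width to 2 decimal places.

70.94°

Sort the longitudes: -177.42°, -160.67°, -148.48°, +140.58°, +142.86°, +179.42°.
Eastward gaps between consecutive values (wrapping around): 16.75°, 12.19°, 289.06°, 2.28°, 36.56°, 3.16°.
Largest gap = 289.06° ⇒ minimal covering band is its complement: 360° − 289.06° = 70.94°.
Band runs from +140.58° eastward to -148.48°, crossing the antimeridian.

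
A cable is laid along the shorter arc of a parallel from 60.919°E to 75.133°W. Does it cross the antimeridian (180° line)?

Signed shortest Δλ = ((-75.133 − 60.919 + 180) mod 360) − 180 = -136.052°.
Going west by 136.052° from +60.919° reaches -75.133° without touching 180°.

No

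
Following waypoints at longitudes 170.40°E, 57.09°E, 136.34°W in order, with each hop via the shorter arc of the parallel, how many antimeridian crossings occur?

1

Leg 1: +170.40° → +57.09°, shortest Δλ = -113.31° (west) — does not cross 180°.
Leg 2: +57.09° → -136.34°, shortest Δλ = 166.57° (east) — crosses 180°.
Total crossings: 1.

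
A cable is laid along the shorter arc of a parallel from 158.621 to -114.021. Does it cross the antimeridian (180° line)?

Yes

Naïve |-114.021 − 158.621| = 272.642° > 180°, so the shorter arc goes the other way round — across 180°.
Signed shortest Δλ = ((-114.021 − 158.621 + 180) mod 360) − 180 = 87.358°.
Going east by 87.358° from +158.621° passes through 180° before reaching -114.021°.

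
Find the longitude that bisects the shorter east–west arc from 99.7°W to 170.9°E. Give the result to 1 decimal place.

144.4°W

Signed shortest Δλ from -99.7° to +170.9° is -89.4°.
Midpoint longitude = -99.7° + (-89.4°)/2 = -99.7° − 44.7° = -144.4°.
(The naïve average (-99.7 + +170.9)/2 = 35.6° is on the wrong side of the globe.)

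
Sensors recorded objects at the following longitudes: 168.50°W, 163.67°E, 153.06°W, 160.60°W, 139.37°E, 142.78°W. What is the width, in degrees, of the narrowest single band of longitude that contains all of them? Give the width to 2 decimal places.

77.85°

Sort the longitudes: -168.50°, -160.60°, -153.06°, -142.78°, +139.37°, +163.67°.
Eastward gaps between consecutive values (wrapping around): 7.90°, 7.54°, 10.28°, 282.15°, 24.30°, 27.83°.
Largest gap = 282.15° ⇒ minimal covering band is its complement: 360° − 282.15° = 77.85°.
Band runs from +139.37° eastward to -142.78°, crossing the antimeridian.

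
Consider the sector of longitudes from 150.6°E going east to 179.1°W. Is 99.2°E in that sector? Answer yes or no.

Band width going east from +150.6° to -179.1°: ((-179.1 − 150.6) mod 360) = 30.3°.
Offset of +99.2° east of the west edge: ((99.2 − 150.6) mod 360) = 308.6°.
308.6° > 30.3° ⇒ outside.

No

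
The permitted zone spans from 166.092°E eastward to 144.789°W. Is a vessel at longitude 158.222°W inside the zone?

Yes

Band width going east from +166.092° to -144.789°: ((-144.789 − 166.092) mod 360) = 49.119°.
Offset of -158.222° east of the west edge: ((-158.222 − 166.092) mod 360) = 35.686°.
35.686° ≤ 49.119° ⇒ inside.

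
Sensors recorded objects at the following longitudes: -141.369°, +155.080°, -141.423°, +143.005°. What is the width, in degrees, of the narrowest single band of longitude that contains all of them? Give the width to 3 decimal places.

Sort the longitudes: -141.423°, -141.369°, +143.005°, +155.080°.
Eastward gaps between consecutive values (wrapping around): 0.054°, 284.374°, 12.075°, 63.497°.
Largest gap = 284.374° ⇒ minimal covering band is its complement: 360° − 284.374° = 75.626°.
Band runs from +143.005° eastward to -141.369°, crossing the antimeridian.

75.626°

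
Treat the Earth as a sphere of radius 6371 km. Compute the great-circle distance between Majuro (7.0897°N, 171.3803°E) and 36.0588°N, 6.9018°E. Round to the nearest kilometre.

14951 km

Δλ = 6.9018 − 171.3803 = -164.4785°.
Δφ = 36.0588 − 7.0897 = 28.9691°.
a = sin²(Δφ/2) + cos φ₁ · cos φ₂ · sin²(Δλ/2) = 0.850163.
c = 2·atan2(√a, √(1−a)) = 2.34665 rad → d = 6371·c ≈ 14950.51 km.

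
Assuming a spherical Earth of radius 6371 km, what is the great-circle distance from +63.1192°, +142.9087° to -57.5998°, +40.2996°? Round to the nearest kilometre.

Δλ = 40.2996 − 142.9087 = -102.6091°.
Δφ = -57.5998 − 63.1192 = -120.7190°.
a = sin²(Δφ/2) + cos φ₁ · cos φ₂ · sin²(Δλ/2) = 0.902991.
c = 2·atan2(√a, √(1−a)) = 2.50813 rad → d = 6371·c ≈ 15979.29 km.

15979 km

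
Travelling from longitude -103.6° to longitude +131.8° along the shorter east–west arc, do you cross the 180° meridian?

Naïve |131.8 − -103.6| = 235.4° > 180°, so the shorter arc goes the other way round — across 180°.
Signed shortest Δλ = ((131.8 − -103.6 + 180) mod 360) − 180 = -124.6°.
Going west by 124.6° from -103.6° passes through 180° before reaching +131.8°.

Yes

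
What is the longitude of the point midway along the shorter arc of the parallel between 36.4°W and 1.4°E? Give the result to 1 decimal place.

Signed shortest Δλ from -36.4° to +1.4° is +37.8°.
Midpoint longitude = -36.4° + (+37.8°)/2 = -36.4° + 18.9° = -17.5°.

17.5°W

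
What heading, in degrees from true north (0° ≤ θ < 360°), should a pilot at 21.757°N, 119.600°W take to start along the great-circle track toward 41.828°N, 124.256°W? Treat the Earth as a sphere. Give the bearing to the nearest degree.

350°

Δλ = -124.256 − -119.600 = -4.656°.
θ = atan2( sin Δλ · cos φ₂ , cos φ₁ · sin φ₂ − sin φ₁ · cos φ₂ · cos Δλ )
  = atan2(-0.06049, 0.34410) = -9.970° → normalised to [0°, 360°): 350.030°.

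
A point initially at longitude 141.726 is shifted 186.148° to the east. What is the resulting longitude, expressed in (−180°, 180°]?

-32.126°

Start at +141.726°; shift +186.148° → +327.874°.
+327.874° lies outside (−180°, 180°]; subtract 360° → -32.126°.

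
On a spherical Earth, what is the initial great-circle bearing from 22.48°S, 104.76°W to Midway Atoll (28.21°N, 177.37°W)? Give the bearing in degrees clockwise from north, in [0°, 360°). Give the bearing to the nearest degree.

Δλ = -177.37 − -104.76 = -72.61°.
θ = atan2( sin Δλ · cos φ₂ , cos φ₁ · sin φ₂ − sin φ₁ · cos φ₂ · cos Δλ )
  = atan2(-0.84094, 0.53749) = -57.415° → normalised to [0°, 360°): 302.585°.

303°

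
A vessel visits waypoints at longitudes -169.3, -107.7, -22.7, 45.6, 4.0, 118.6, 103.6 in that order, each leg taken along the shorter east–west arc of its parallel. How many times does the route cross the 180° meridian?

0

Leg 1: -169.3° → -107.7°, shortest Δλ = 61.6° (east) — does not cross 180°.
Leg 2: -107.7° → -22.7°, shortest Δλ = 85.0° (east) — does not cross 180°.
Leg 3: -22.7° → +45.6°, shortest Δλ = 68.3° (east) — does not cross 180°.
Leg 4: +45.6° → +4.0°, shortest Δλ = -41.6° (west) — does not cross 180°.
Leg 5: +4.0° → +118.6°, shortest Δλ = 114.6° (east) — does not cross 180°.
Leg 6: +118.6° → +103.6°, shortest Δλ = -15.0° (west) — does not cross 180°.
Total crossings: 0.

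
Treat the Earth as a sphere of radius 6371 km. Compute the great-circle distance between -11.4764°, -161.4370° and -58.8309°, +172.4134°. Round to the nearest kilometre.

Δλ = 172.4134 − -161.4370 = 333.8504°; wrapped into (−180°, 180°]: -26.1496°.
Δφ = -58.8309 − -11.4764 = -47.3545°.
a = sin²(Δφ/2) + cos φ₁ · cos φ₂ · sin²(Δλ/2) = 0.187228.
c = 2·atan2(√a, √(1−a)) = 0.89497 rad → d = 6371·c ≈ 5701.83 km.

5702 km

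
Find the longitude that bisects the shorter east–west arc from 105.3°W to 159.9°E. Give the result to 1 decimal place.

Signed shortest Δλ from -105.3° to +159.9° is -94.8°.
Midpoint longitude = -105.3° + (-94.8°)/2 = -105.3° − 47.4° = -152.7°.
(The naïve average (-105.3 + +159.9)/2 = 27.3° is on the wrong side of the globe.)

152.7°W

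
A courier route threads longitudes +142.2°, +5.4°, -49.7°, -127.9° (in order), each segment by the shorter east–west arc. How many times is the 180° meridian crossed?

0

Leg 1: +142.2° → +5.4°, shortest Δλ = -136.8° (west) — does not cross 180°.
Leg 2: +5.4° → -49.7°, shortest Δλ = -55.1° (west) — does not cross 180°.
Leg 3: -49.7° → -127.9°, shortest Δλ = -78.2° (west) — does not cross 180°.
Total crossings: 0.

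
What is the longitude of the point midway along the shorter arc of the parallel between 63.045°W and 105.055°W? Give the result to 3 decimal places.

Signed shortest Δλ from -63.045° to -105.055° is -42.010°.
Midpoint longitude = -63.045° + (-42.010°)/2 = -63.045° − 21.005° = -84.050°.

84.050°W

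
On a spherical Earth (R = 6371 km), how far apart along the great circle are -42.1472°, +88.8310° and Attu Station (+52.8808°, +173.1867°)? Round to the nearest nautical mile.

Δλ = 173.1867 − 88.8310 = 84.3557°.
Δφ = 52.8808 − -42.1472 = 95.0280°.
a = sin²(Δφ/2) + cos φ₁ · cos φ₂ · sin²(Δλ/2) = 0.745534.
c = 2·atan2(√a, √(1−a)) = 2.08411 rad → d = 6371·c ≈ 13277.87 km ≈ 7169.48 nmi.

7169 nmi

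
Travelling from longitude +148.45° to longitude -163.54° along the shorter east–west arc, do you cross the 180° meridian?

Naïve |-163.54 − 148.45| = 311.99° > 180°, so the shorter arc goes the other way round — across 180°.
Signed shortest Δλ = ((-163.54 − 148.45 + 180) mod 360) − 180 = 48.01°.
Going east by 48.01° from +148.45° passes through 180° before reaching -163.54°.

Yes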